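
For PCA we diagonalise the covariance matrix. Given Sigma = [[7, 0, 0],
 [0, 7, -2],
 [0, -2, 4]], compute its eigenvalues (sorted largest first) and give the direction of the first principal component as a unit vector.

Step 1 — characteristic polynomial p(λ) = det(λI - Sigma) = λ³ - tr·λ² + c_1·λ - det, where tr = trace, c_1 = sum of the principal 2×2 minors, det = det(Sigma):
  tr = 7 + 7 + 4 = 18,
  c_1 = (7·7 - (0)²) + (7·4 - (0)²) + (7·4 - (-2)²) = 49 + 28 + 24 = 101,
  det = 7·(7·4 - (-2)²) - (0)·((0)·4 - (-2)·(0)) + (0)·((0)·(-2) - 7·(0)) = 7·(24) - (0)·(0) + (0)·(0) = 168.
  So p(λ) = λ³ - 18λ² + 101λ - 168.
Step 2 — look for an integer root (rational root theorem: any rational root is an integer divisor of 168). Testing λ = 3:
  p(3) = 27 - 162 + 303 - 168 = 0  ✓
  Dividing out (λ - 3): p(λ) = (λ - 3)(λ² - 15λ + 56).
Step 3 — remaining eigenvalues from the quadratic λ² - 15λ + 56 = 0:
  Δ = 15² - 4·56 = 225 - 224 = 1,  λ = (15 ± √1)/2 = (15 ± 1)/2 = 8 or 7.
  Sorted: λ_1 = 8,  λ_2 = 7,  λ_3 = 3  (check: sum = 18 = tr ✓).

Step 4 — unit eigenvector for λ_1 = 8: v spans the null space of (Sigma - λ_1 I), whose rows are
  r_1 = (-1, 0, 0),  r_2 = (0, -1, -2),  r_3 = (0, -2, -4).
  v is orthogonal to every row, so take v ∝ r_1 × r_2 = ((0)·(-2) - (0)·(-1), (0)·(0) - (-1)·(-2), (-1)·(-1) - (0)·(0)) = (0, -2, 1).
  Rescale (multiply by -1 so the first nonzero entry is positive): u = (0, 2, -1).
  ||u|| = √((0)² + (2)² + (-1)²) = √(5) ≈ 2.2361,  v_1 = u/||u|| ≈ (0, 0.8944, -0.4472) (||v_1|| = 1).

λ_1 = 8,  λ_2 = 7,  λ_3 = 3;  v_1 ≈ (0, 0.8944, -0.4472)


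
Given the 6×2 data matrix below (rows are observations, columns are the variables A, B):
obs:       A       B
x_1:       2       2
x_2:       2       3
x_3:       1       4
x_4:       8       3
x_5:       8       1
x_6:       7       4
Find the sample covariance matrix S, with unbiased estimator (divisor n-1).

Step 1 — column means:
  mean(A) = (2 + 2 + 1 + 8 + 8 + 7) / 6 = 28/6 = 4.6667
  mean(B) = (2 + 3 + 4 + 3 + 1 + 4) / 6 = 17/6 = 2.8333

Step 2 — sample covariance S[i,j] = (1/(n-1)) · Σ_k (x_{k,i} - mean_i) · (x_{k,j} - mean_j), with n-1 = 5.
  S[A,A] = ((-2.6667)·(-2.6667) + (-2.6667)·(-2.6667) + (-3.6667)·(-3.6667) + (3.3333)·(3.3333) + (3.3333)·(3.3333) + (2.3333)·(2.3333)) / 5 = 55.3333/5 = 11.0667
  S[A,B] = ((-2.6667)·(-0.8333) + (-2.6667)·(0.1667) + (-3.6667)·(1.1667) + (3.3333)·(0.1667) + (3.3333)·(-1.8333) + (2.3333)·(1.1667)) / 5 = -5.3333/5 = -1.0667
  S[B,B] = ((-0.8333)·(-0.8333) + (0.1667)·(0.1667) + (1.1667)·(1.1667) + (0.1667)·(0.1667) + (-1.8333)·(-1.8333) + (1.1667)·(1.1667)) / 5 = 6.8333/5 = 1.3667

S is symmetric (S[j,i] = S[i,j]). Assembling:

S = [[11.0667, -1.0667],
 [-1.0667, 1.3667]]


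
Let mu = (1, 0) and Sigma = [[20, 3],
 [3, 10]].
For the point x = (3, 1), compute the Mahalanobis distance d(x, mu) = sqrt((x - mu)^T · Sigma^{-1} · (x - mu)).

Step 1 — centre the observation: (x - mu) = (2, 1).

Step 2 — invert Sigma. det(Sigma) = 20·10 - (3)² = 191.
  Sigma^{-1} = (1/det) · [[d, -b], [-b, a]] = [[0.0524, -0.0157],
 [-0.0157, 0.1047]].

Step 3 — form the quadratic (x - mu)^T · Sigma^{-1} · (x - mu):
  Sigma^{-1} · (x - mu) = (0.089, 0.0733).
  (x - mu)^T · [Sigma^{-1} · (x - mu)] = (2)·(0.089) + (1)·(0.0733) = 0.2513.

Step 4 — take square root: d = √(0.2513) ≈ 0.5013.

d(x, mu) = √(0.2513) ≈ 0.5013


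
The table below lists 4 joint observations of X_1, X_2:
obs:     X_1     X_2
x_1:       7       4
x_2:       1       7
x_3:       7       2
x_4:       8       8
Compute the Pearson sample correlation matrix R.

Step 1 — column means:
  mean(X_1) = (7 + 1 + 7 + 8) / 4 = 23/4 = 5.75
  mean(X_2) = (4 + 7 + 2 + 8) / 4 = 21/4 = 5.25

Step 2 — sample variances and covariances s[i,j] = (1/(n-1)) · Σ_k (x_{k,i} - mean_i) · (x_{k,j} - mean_j), with n-1 = 3:
  s[X_1,X_1] = ((1.25)·(1.25) + (-4.75)·(-4.75) + (1.25)·(1.25) + (2.25)·(2.25)) / 3 = 30.75/3 = 10.25
  s[X_1,X_2] = ((1.25)·(-1.25) + (-4.75)·(1.75) + (1.25)·(-3.25) + (2.25)·(2.75)) / 3 = -7.75/3 = -2.5833
  s[X_2,X_2] = ((-1.25)·(-1.25) + (1.75)·(1.75) + (-3.25)·(-3.25) + (2.75)·(2.75)) / 3 = 22.75/3 = 7.5833
  Sample standard deviations s_i = √(s[i,i]):
  s(X_1) = √(10.25) = 3.2016
  s(X_2) = √(7.5833) = 2.7538

Step 3 — r_{ij} = s_{ij} / (s_i · s_j):
  r[X_1,X_1] = 1 (diagonal).
  r[X_1,X_2] = -2.5833 / (3.2016 · 2.7538) = -2.5833 / 8.8164 = -0.293
  r[X_2,X_2] = 1 (diagonal).

R is symmetric with unit diagonal. Assembling:

R = [[1, -0.293],
 [-0.293, 1]]


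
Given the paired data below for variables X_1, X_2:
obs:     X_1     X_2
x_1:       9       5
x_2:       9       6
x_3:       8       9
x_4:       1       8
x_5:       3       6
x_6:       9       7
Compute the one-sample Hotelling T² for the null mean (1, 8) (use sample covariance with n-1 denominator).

Step 1 — sample mean vector:
  mean(X_1) = (9 + 9 + 8 + 1 + 3 + 9) / 6 = 39/6 = 6.5
  mean(X_2) = (5 + 6 + 9 + 8 + 6 + 7) / 6 = 41/6 = 6.8333
  x̄ = (6.5, 6.8333),  deviation x̄ - mu_0 = (6.5, 6.8333) - (1, 8) = (5.5, -1.1667).

Step 2 — sample covariance matrix, S[i,j] = (1/(n-1)) · Σ_k (x_{k,i} - mean_i) · (x_{k,j} - mean_j), divisor n-1 = 5:
  S[X_1,X_1] = ((2.5)·(2.5) + (2.5)·(2.5) + (1.5)·(1.5) + (-5.5)·(-5.5) + (-3.5)·(-3.5) + (2.5)·(2.5)) / 5 = 63.5/5 = 12.7
  S[X_1,X_2] = ((2.5)·(-1.8333) + (2.5)·(-0.8333) + (1.5)·(2.1667) + (-5.5)·(1.1667) + (-3.5)·(-0.8333) + (2.5)·(0.1667)) / 5 = -6.5/5 = -1.3
  S[X_2,X_2] = ((-1.8333)·(-1.8333) + (-0.8333)·(-0.8333) + (2.1667)·(2.1667) + (1.1667)·(1.1667) + (-0.8333)·(-0.8333) + (0.1667)·(0.1667)) / 5 = 10.8333/5 = 2.1667
  S = [[12.7, -1.3],
 [-1.3, 2.1667]].

Step 3 — invert S. det(S) = 12.7·2.1667 - (-1.3)² = 25.8267.
  S^{-1} = (1/det) · [[d, -b], [-b, a]] = [[0.0839, 0.0503],
 [0.0503, 0.4917]].

Step 4 — quadratic form (x̄ - mu_0)^T · S^{-1} · (x̄ - mu_0):
  S^{-1} · (x̄ - mu_0) = (0.4027, -0.2969),
  (x̄ - mu_0)^T · [...] = (5.5)·(0.4027) + (-1.1667)·(-0.2969) = 2.5611.

Step 5 — scale by n: T² = 6 · 2.5611 = 15.3665.

T² ≈ 15.3665


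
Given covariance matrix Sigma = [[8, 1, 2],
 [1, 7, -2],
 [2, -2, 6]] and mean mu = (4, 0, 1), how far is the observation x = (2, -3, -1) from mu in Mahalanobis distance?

Step 1 — centre the observation: (x - mu) = (-2, -3, -2).

Step 2 — invert Sigma (cofactor / det for 3×3, or solve directly):
  Sigma^{-1} = [[0.145, -0.0382, -0.0611],
 [-0.0382, 0.1679, 0.0687],
 [-0.0611, 0.0687, 0.2099]].

Step 3 — form the quadratic (x - mu)^T · Sigma^{-1} · (x - mu):
  Sigma^{-1} · (x - mu) = (-0.0534, -0.5649, -0.5038).
  (x - mu)^T · [Sigma^{-1} · (x - mu)] = (-2)·(-0.0534) + (-3)·(-0.5649) + (-2)·(-0.5038) = 2.8092.

Step 4 — take square root: d = √(2.8092) ≈ 1.6761.

d(x, mu) = √(2.8092) ≈ 1.6761


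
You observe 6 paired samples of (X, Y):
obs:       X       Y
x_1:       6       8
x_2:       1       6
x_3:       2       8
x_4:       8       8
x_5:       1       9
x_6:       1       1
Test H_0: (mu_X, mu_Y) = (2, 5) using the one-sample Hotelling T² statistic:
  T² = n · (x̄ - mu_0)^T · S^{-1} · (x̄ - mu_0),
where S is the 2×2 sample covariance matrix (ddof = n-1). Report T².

Step 1 — sample mean vector:
  mean(X) = (6 + 1 + 2 + 8 + 1 + 1) / 6 = 19/6 = 3.1667
  mean(Y) = (8 + 6 + 8 + 8 + 9 + 1) / 6 = 40/6 = 6.6667
  x̄ = (3.1667, 6.6667),  deviation x̄ - mu_0 = (3.1667, 6.6667) - (2, 5) = (1.1667, 1.6667).

Step 2 — sample covariance matrix, S[i,j] = (1/(n-1)) · Σ_k (x_{k,i} - mean_i) · (x_{k,j} - mean_j), divisor n-1 = 5:
  S[X,X] = ((2.8333)·(2.8333) + (-2.1667)·(-2.1667) + (-1.1667)·(-1.1667) + (4.8333)·(4.8333) + (-2.1667)·(-2.1667) + (-2.1667)·(-2.1667)) / 5 = 46.8333/5 = 9.3667
  S[X,Y] = ((2.8333)·(1.3333) + (-2.1667)·(-0.6667) + (-1.1667)·(1.3333) + (4.8333)·(1.3333) + (-2.1667)·(2.3333) + (-2.1667)·(-5.6667)) / 5 = 17.3333/5 = 3.4667
  S[Y,Y] = ((1.3333)·(1.3333) + (-0.6667)·(-0.6667) + (1.3333)·(1.3333) + (1.3333)·(1.3333) + (2.3333)·(2.3333) + (-5.6667)·(-5.6667)) / 5 = 43.3333/5 = 8.6667
  S = [[9.3667, 3.4667],
 [3.4667, 8.6667]].

Step 3 — invert S. det(S) = 9.3667·8.6667 - (3.4667)² = 69.16.
  S^{-1} = (1/det) · [[d, -b], [-b, a]] = [[0.1253, -0.0501],
 [-0.0501, 0.1354]].

Step 4 — quadratic form (x̄ - mu_0)^T · S^{-1} · (x̄ - mu_0):
  S^{-1} · (x̄ - mu_0) = (0.0627, 0.1672),
  (x̄ - mu_0)^T · [...] = (1.1667)·(0.0627) + (1.6667)·(0.1672) = 0.3518.

Step 5 — scale by n: T² = 6 · 0.3518 = 2.111.

T² ≈ 2.111


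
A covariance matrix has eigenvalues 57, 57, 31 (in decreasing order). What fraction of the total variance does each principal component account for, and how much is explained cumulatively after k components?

Step 1 — total variance = trace(Sigma) = Σ λ_i = 57 + 57 + 31 = 145.

Step 2 — fraction explained by component i = λ_i / Σ λ:
  PC1: 57/145 = 0.3931
  PC2: 57/145 = 0.3931
  PC3: 31/145 = 0.2138

Step 3 — cumulative fraction after k components = (λ_1 + ... + λ_k) / Σ λ:
  k = 1: 57/145 = 0.3931
  k = 2: (57 + 57)/145 = 114/145 = 0.7862
  k = 3: (57 + 57 + 31)/145 = 145/145 = 1

Summary (fraction, with percent):

explained: PC1 0.3931 (39.31%), PC2 0.3931 (39.31%), PC3 0.2138 (21.38%);  cumulative: 0.3931, 0.7862, 1


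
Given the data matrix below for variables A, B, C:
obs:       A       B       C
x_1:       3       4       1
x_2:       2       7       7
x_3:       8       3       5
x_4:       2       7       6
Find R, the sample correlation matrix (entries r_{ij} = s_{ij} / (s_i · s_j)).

Step 1 — column means:
  mean(A) = (3 + 2 + 8 + 2) / 4 = 15/4 = 3.75
  mean(B) = (4 + 7 + 3 + 7) / 4 = 21/4 = 5.25
  mean(C) = (1 + 7 + 5 + 6) / 4 = 19/4 = 4.75

Step 2 — sample variances and covariances s[i,j] = (1/(n-1)) · Σ_k (x_{k,i} - mean_i) · (x_{k,j} - mean_j), with n-1 = 3:
  s[A,A] = ((-0.75)·(-0.75) + (-1.75)·(-1.75) + (4.25)·(4.25) + (-1.75)·(-1.75)) / 3 = 24.75/3 = 8.25
  s[A,B] = ((-0.75)·(-1.25) + (-1.75)·(1.75) + (4.25)·(-2.25) + (-1.75)·(1.75)) / 3 = -14.75/3 = -4.9167
  s[A,C] = ((-0.75)·(-3.75) + (-1.75)·(2.25) + (4.25)·(0.25) + (-1.75)·(1.25)) / 3 = -2.25/3 = -0.75
  s[B,B] = ((-1.25)·(-1.25) + (1.75)·(1.75) + (-2.25)·(-2.25) + (1.75)·(1.75)) / 3 = 12.75/3 = 4.25
  s[B,C] = ((-1.25)·(-3.75) + (1.75)·(2.25) + (-2.25)·(0.25) + (1.75)·(1.25)) / 3 = 10.25/3 = 3.4167
  s[C,C] = ((-3.75)·(-3.75) + (2.25)·(2.25) + (0.25)·(0.25) + (1.25)·(1.25)) / 3 = 20.75/3 = 6.9167
  Sample standard deviations s_i = √(s[i,i]):
  s(A) = √(8.25) = 2.8723
  s(B) = √(4.25) = 2.0616
  s(C) = √(6.9167) = 2.63

Step 3 — r_{ij} = s_{ij} / (s_i · s_j):
  r[A,A] = 1 (diagonal).
  r[A,B] = -4.9167 / (2.8723 · 2.0616) = -4.9167 / 5.9214 = -0.8303
  r[A,C] = -0.75 / (2.8723 · 2.63) = -0.75 / 7.554 = -0.0993
  r[B,B] = 1 (diagonal).
  r[B,C] = 3.4167 / (2.0616 · 2.63) = 3.4167 / 5.4218 = 0.6302
  r[C,C] = 1 (diagonal).

R is symmetric with unit diagonal. Assembling:

R = [[1, -0.8303, -0.0993],
 [-0.8303, 1, 0.6302],
 [-0.0993, 0.6302, 1]]


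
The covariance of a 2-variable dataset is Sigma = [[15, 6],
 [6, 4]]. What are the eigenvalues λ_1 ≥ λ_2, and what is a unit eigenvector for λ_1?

Step 1 — characteristic polynomial of 2×2 Sigma:
  det(Sigma - λI) = λ² - trace · λ + det = 0.
  trace = 15 + 4 = 19, det = 15·4 - (6)² = 24.
Step 2 — discriminant:
  Δ = trace² - 4·det = 361 - 96 = 265.
Step 3 — eigenvalues:
  λ = (trace ± √Δ)/2 = (19 ± 16.2788)/2,
  λ_1 = 17.6394,  λ_2 = 1.3606.

Step 4 — unit eigenvector for λ_1: solve (Sigma - λ_1 I)v = 0. First row:
  (15 - 17.6394)·v_x + (6)·v_y = 0, i.e. (-2.6394)·v_x + (6)·v_y = 0,
  so v ∝ (b, λ_1 - a) = (6, 2.6394) = u.
  ||u|| = √((6)² + (2.6394)²) = √(42.9665) ≈ 6.5549,
  v_1 = u/||u|| ≈ (0.9153, 0.4027) (||v_1|| = 1).

λ_1 = 17.6394,  λ_2 = 1.3606;  v_1 ≈ (0.9153, 0.4027)


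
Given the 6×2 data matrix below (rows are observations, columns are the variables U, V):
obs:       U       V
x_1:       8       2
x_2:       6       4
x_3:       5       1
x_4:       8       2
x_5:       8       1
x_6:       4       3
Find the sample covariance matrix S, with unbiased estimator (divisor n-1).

Step 1 — column means:
  mean(U) = (8 + 6 + 5 + 8 + 8 + 4) / 6 = 39/6 = 6.5
  mean(V) = (2 + 4 + 1 + 2 + 1 + 3) / 6 = 13/6 = 2.1667

Step 2 — sample covariance S[i,j] = (1/(n-1)) · Σ_k (x_{k,i} - mean_i) · (x_{k,j} - mean_j), with n-1 = 5.
  S[U,U] = ((1.5)·(1.5) + (-0.5)·(-0.5) + (-1.5)·(-1.5) + (1.5)·(1.5) + (1.5)·(1.5) + (-2.5)·(-2.5)) / 5 = 15.5/5 = 3.1
  S[U,V] = ((1.5)·(-0.1667) + (-0.5)·(1.8333) + (-1.5)·(-1.1667) + (1.5)·(-0.1667) + (1.5)·(-1.1667) + (-2.5)·(0.8333)) / 5 = -3.5/5 = -0.7
  S[V,V] = ((-0.1667)·(-0.1667) + (1.8333)·(1.8333) + (-1.1667)·(-1.1667) + (-0.1667)·(-0.1667) + (-1.1667)·(-1.1667) + (0.8333)·(0.8333)) / 5 = 6.8333/5 = 1.3667

S is symmetric (S[j,i] = S[i,j]). Assembling:

S = [[3.1, -0.7],
 [-0.7, 1.3667]]


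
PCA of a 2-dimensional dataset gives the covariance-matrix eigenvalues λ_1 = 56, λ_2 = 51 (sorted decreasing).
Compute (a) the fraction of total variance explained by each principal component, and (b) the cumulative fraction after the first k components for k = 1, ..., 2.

Step 1 — total variance = trace(Sigma) = Σ λ_i = 56 + 51 = 107.

Step 2 — fraction explained by component i = λ_i / Σ λ:
  PC1: 56/107 = 0.5234
  PC2: 51/107 = 0.4766

Step 3 — cumulative fraction after k components = (λ_1 + ... + λ_k) / Σ λ:
  k = 1: 56/107 = 0.5234
  k = 2: (56 + 51)/107 = 107/107 = 1

Summary (fraction, with percent):

explained: PC1 0.5234 (52.34%), PC2 0.4766 (47.66%);  cumulative: 0.5234, 1


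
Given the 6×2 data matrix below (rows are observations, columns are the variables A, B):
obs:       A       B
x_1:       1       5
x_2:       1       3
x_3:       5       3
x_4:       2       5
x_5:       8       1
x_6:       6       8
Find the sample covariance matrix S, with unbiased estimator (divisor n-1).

Step 1 — column means:
  mean(A) = (1 + 1 + 5 + 2 + 8 + 6) / 6 = 23/6 = 3.8333
  mean(B) = (5 + 3 + 3 + 5 + 1 + 8) / 6 = 25/6 = 4.1667

Step 2 — sample covariance S[i,j] = (1/(n-1)) · Σ_k (x_{k,i} - mean_i) · (x_{k,j} - mean_j), with n-1 = 5.
  S[A,A] = ((-2.8333)·(-2.8333) + (-2.8333)·(-2.8333) + (1.1667)·(1.1667) + (-1.8333)·(-1.8333) + (4.1667)·(4.1667) + (2.1667)·(2.1667)) / 5 = 42.8333/5 = 8.5667
  S[A,B] = ((-2.8333)·(0.8333) + (-2.8333)·(-1.1667) + (1.1667)·(-1.1667) + (-1.8333)·(0.8333) + (4.1667)·(-3.1667) + (2.1667)·(3.8333)) / 5 = -6.8333/5 = -1.3667
  S[B,B] = ((0.8333)·(0.8333) + (-1.1667)·(-1.1667) + (-1.1667)·(-1.1667) + (0.8333)·(0.8333) + (-3.1667)·(-3.1667) + (3.8333)·(3.8333)) / 5 = 28.8333/5 = 5.7667

S is symmetric (S[j,i] = S[i,j]). Assembling:

S = [[8.5667, -1.3667],
 [-1.3667, 5.7667]]


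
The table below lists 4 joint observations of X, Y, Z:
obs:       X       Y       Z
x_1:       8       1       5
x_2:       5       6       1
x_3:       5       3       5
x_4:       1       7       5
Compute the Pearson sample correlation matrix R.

Step 1 — column means:
  mean(X) = (8 + 5 + 5 + 1) / 4 = 19/4 = 4.75
  mean(Y) = (1 + 6 + 3 + 7) / 4 = 17/4 = 4.25
  mean(Z) = (5 + 1 + 5 + 5) / 4 = 16/4 = 4

Step 2 — sample variances and covariances s[i,j] = (1/(n-1)) · Σ_k (x_{k,i} - mean_i) · (x_{k,j} - mean_j), with n-1 = 3:
  s[X,X] = ((3.25)·(3.25) + (0.25)·(0.25) + (0.25)·(0.25) + (-3.75)·(-3.75)) / 3 = 24.75/3 = 8.25
  s[X,Y] = ((3.25)·(-3.25) + (0.25)·(1.75) + (0.25)·(-1.25) + (-3.75)·(2.75)) / 3 = -20.75/3 = -6.9167
  s[X,Z] = ((3.25)·(1) + (0.25)·(-3) + (0.25)·(1) + (-3.75)·(1)) / 3 = -1/3 = -0.3333
  s[Y,Y] = ((-3.25)·(-3.25) + (1.75)·(1.75) + (-1.25)·(-1.25) + (2.75)·(2.75)) / 3 = 22.75/3 = 7.5833
  s[Y,Z] = ((-3.25)·(1) + (1.75)·(-3) + (-1.25)·(1) + (2.75)·(1)) / 3 = -7/3 = -2.3333
  s[Z,Z] = ((1)·(1) + (-3)·(-3) + (1)·(1) + (1)·(1)) / 3 = 12/3 = 4
  Sample standard deviations s_i = √(s[i,i]):
  s(X) = √(8.25) = 2.8723
  s(Y) = √(7.5833) = 2.7538
  s(Z) = √(4) = 2

Step 3 — r_{ij} = s_{ij} / (s_i · s_j):
  r[X,X] = 1 (diagonal).
  r[X,Y] = -6.9167 / (2.8723 · 2.7538) = -6.9167 / 7.9096 = -0.8745
  r[X,Z] = -0.3333 / (2.8723 · 2) = -0.3333 / 5.7446 = -0.058
  r[Y,Y] = 1 (diagonal).
  r[Y,Z] = -2.3333 / (2.7538 · 2) = -2.3333 / 5.5076 = -0.4237
  r[Z,Z] = 1 (diagonal).

R is symmetric with unit diagonal. Assembling:

R = [[1, -0.8745, -0.058],
 [-0.8745, 1, -0.4237],
 [-0.058, -0.4237, 1]]


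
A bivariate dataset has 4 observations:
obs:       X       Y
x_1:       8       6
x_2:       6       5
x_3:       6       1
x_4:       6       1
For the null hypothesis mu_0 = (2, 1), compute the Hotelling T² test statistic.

Step 1 — sample mean vector:
  mean(X) = (8 + 6 + 6 + 6) / 4 = 26/4 = 6.5
  mean(Y) = (6 + 5 + 1 + 1) / 4 = 13/4 = 3.25
  x̄ = (6.5, 3.25),  deviation x̄ - mu_0 = (6.5, 3.25) - (2, 1) = (4.5, 2.25).

Step 2 — sample covariance matrix, S[i,j] = (1/(n-1)) · Σ_k (x_{k,i} - mean_i) · (x_{k,j} - mean_j), divisor n-1 = 3:
  S[X,X] = ((1.5)·(1.5) + (-0.5)·(-0.5) + (-0.5)·(-0.5) + (-0.5)·(-0.5)) / 3 = 3/3 = 1
  S[X,Y] = ((1.5)·(2.75) + (-0.5)·(1.75) + (-0.5)·(-2.25) + (-0.5)·(-2.25)) / 3 = 5.5/3 = 1.8333
  S[Y,Y] = ((2.75)·(2.75) + (1.75)·(1.75) + (-2.25)·(-2.25) + (-2.25)·(-2.25)) / 3 = 20.75/3 = 6.9167
  S = [[1, 1.8333],
 [1.8333, 6.9167]].

Step 3 — invert S. det(S) = 1·6.9167 - (1.8333)² = 3.5556.
  S^{-1} = (1/det) · [[d, -b], [-b, a]] = [[1.9453, -0.5156],
 [-0.5156, 0.2812]].

Step 4 — quadratic form (x̄ - mu_0)^T · S^{-1} · (x̄ - mu_0):
  S^{-1} · (x̄ - mu_0) = (7.5937, -1.6875),
  (x̄ - mu_0)^T · [...] = (4.5)·(7.5937) + (2.25)·(-1.6875) = 30.375.

Step 5 — scale by n: T² = 4 · 30.375 = 121.5.

T² ≈ 121.5


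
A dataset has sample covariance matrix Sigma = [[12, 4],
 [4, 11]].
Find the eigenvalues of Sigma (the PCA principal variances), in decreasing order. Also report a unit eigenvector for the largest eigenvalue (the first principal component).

Step 1 — characteristic polynomial of 2×2 Sigma:
  det(Sigma - λI) = λ² - trace · λ + det = 0.
  trace = 12 + 11 = 23, det = 12·11 - (4)² = 116.
Step 2 — discriminant:
  Δ = trace² - 4·det = 529 - 464 = 65.
Step 3 — eigenvalues:
  λ = (trace ± √Δ)/2 = (23 ± 8.0623)/2,
  λ_1 = 15.5311,  λ_2 = 7.4689.

Step 4 — unit eigenvector for λ_1: solve (Sigma - λ_1 I)v = 0. First row:
  (12 - 15.5311)·v_x + (4)·v_y = 0, i.e. (-3.5311)·v_x + (4)·v_y = 0,
  so v ∝ (b, λ_1 - a) = (4, 3.5311) = u.
  ||u|| = √((4)² + (3.5311)²) = √(28.4689) ≈ 5.3356,
  v_1 = u/||u|| ≈ (0.7497, 0.6618) (||v_1|| = 1).

λ_1 = 15.5311,  λ_2 = 7.4689;  v_1 ≈ (0.7497, 0.6618)


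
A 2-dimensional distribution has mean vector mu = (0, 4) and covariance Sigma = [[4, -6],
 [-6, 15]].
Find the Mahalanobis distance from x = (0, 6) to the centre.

Step 1 — centre the observation: (x - mu) = (0, 2).

Step 2 — invert Sigma. det(Sigma) = 4·15 - (-6)² = 24.
  Sigma^{-1} = (1/det) · [[d, -b], [-b, a]] = [[0.625, 0.25],
 [0.25, 0.1667]].

Step 3 — form the quadratic (x - mu)^T · Sigma^{-1} · (x - mu):
  Sigma^{-1} · (x - mu) = (0.5, 0.3333).
  (x - mu)^T · [Sigma^{-1} · (x - mu)] = (0)·(0.5) + (2)·(0.3333) = 0.6667.

Step 4 — take square root: d = √(0.6667) ≈ 0.8165.

d(x, mu) = √(0.6667) ≈ 0.8165


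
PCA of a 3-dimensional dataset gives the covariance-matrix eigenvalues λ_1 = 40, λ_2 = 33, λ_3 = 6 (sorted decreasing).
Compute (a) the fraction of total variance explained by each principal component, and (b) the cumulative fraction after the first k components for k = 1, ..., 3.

Step 1 — total variance = trace(Sigma) = Σ λ_i = 40 + 33 + 6 = 79.

Step 2 — fraction explained by component i = λ_i / Σ λ:
  PC1: 40/79 = 0.5063
  PC2: 33/79 = 0.4177
  PC3: 6/79 = 0.0759

Step 3 — cumulative fraction after k components = (λ_1 + ... + λ_k) / Σ λ:
  k = 1: 40/79 = 0.5063
  k = 2: (40 + 33)/79 = 73/79 = 0.9241
  k = 3: (40 + 33 + 6)/79 = 79/79 = 1

Summary (fraction, with percent):

explained: PC1 0.5063 (50.63%), PC2 0.4177 (41.77%), PC3 0.0759 (7.59%);  cumulative: 0.5063, 0.9241, 1


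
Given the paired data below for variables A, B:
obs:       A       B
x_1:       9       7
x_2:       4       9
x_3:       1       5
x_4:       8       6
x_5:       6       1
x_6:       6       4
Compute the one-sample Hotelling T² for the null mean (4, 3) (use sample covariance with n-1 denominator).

Step 1 — sample mean vector:
  mean(A) = (9 + 4 + 1 + 8 + 6 + 6) / 6 = 34/6 = 5.6667
  mean(B) = (7 + 9 + 5 + 6 + 1 + 4) / 6 = 32/6 = 5.3333
  x̄ = (5.6667, 5.3333),  deviation x̄ - mu_0 = (5.6667, 5.3333) - (4, 3) = (1.6667, 2.3333).

Step 2 — sample covariance matrix, S[i,j] = (1/(n-1)) · Σ_k (x_{k,i} - mean_i) · (x_{k,j} - mean_j), divisor n-1 = 5:
  S[A,A] = ((3.3333)·(3.3333) + (-1.6667)·(-1.6667) + (-4.6667)·(-4.6667) + (2.3333)·(2.3333) + (0.3333)·(0.3333) + (0.3333)·(0.3333)) / 5 = 41.3333/5 = 8.2667
  S[A,B] = ((3.3333)·(1.6667) + (-1.6667)·(3.6667) + (-4.6667)·(-0.3333) + (2.3333)·(0.6667) + (0.3333)·(-4.3333) + (0.3333)·(-1.3333)) / 5 = 0.6667/5 = 0.1333
  S[B,B] = ((1.6667)·(1.6667) + (3.6667)·(3.6667) + (-0.3333)·(-0.3333) + (0.6667)·(0.6667) + (-4.3333)·(-4.3333) + (-1.3333)·(-1.3333)) / 5 = 37.3333/5 = 7.4667
  S = [[8.2667, 0.1333],
 [0.1333, 7.4667]].

Step 3 — invert S. det(S) = 8.2667·7.4667 - (0.1333)² = 61.7067.
  S^{-1} = (1/det) · [[d, -b], [-b, a]] = [[0.121, -0.0022],
 [-0.0022, 0.134]].

Step 4 — quadratic form (x̄ - mu_0)^T · S^{-1} · (x̄ - mu_0):
  S^{-1} · (x̄ - mu_0) = (0.1966, 0.309),
  (x̄ - mu_0)^T · [...] = (1.6667)·(0.1966) + (2.3333)·(0.309) = 1.0487.

Step 5 — scale by n: T² = 6 · 1.0487 = 6.2921.

T² ≈ 6.2921


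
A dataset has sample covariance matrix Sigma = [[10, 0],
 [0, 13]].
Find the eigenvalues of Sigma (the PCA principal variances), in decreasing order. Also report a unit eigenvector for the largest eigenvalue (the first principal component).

Step 1 — characteristic polynomial of 2×2 Sigma:
  det(Sigma - λI) = λ² - trace · λ + det = 0.
  trace = 10 + 13 = 23, det = 10·13 - (0)² = 130.
Step 2 — discriminant:
  Δ = trace² - 4·det = 529 - 520 = 9.
Step 3 — eigenvalues:
  λ = (trace ± √Δ)/2 = (23 ± 3)/2,
  λ_1 = 13,  λ_2 = 10.

Step 4 — unit eigenvector for λ_1: Sigma is diagonal, so its eigenvectors are the coordinate axes. λ_1 = 13 is the diagonal entry on the second coordinate axis, hence
  v_1 = (0, 1) (||v_1|| = 1).

λ_1 = 13,  λ_2 = 10;  v_1 ≈ (0, 1)


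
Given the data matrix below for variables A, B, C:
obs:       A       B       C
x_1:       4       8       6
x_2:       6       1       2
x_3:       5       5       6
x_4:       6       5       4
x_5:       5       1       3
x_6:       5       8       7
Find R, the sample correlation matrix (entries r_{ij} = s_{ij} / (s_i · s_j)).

Step 1 — column means:
  mean(A) = (4 + 6 + 5 + 6 + 5 + 5) / 6 = 31/6 = 5.1667
  mean(B) = (8 + 1 + 5 + 5 + 1 + 8) / 6 = 28/6 = 4.6667
  mean(C) = (6 + 2 + 6 + 4 + 3 + 7) / 6 = 28/6 = 4.6667

Step 2 — sample variances and covariances s[i,j] = (1/(n-1)) · Σ_k (x_{k,i} - mean_i) · (x_{k,j} - mean_j), with n-1 = 5:
  s[A,A] = ((-1.1667)·(-1.1667) + (0.8333)·(0.8333) + (-0.1667)·(-0.1667) + (0.8333)·(0.8333) + (-0.1667)·(-0.1667) + (-0.1667)·(-0.1667)) / 5 = 2.8333/5 = 0.5667
  s[A,B] = ((-1.1667)·(3.3333) + (0.8333)·(-3.6667) + (-0.1667)·(0.3333) + (0.8333)·(0.3333) + (-0.1667)·(-3.6667) + (-0.1667)·(3.3333)) / 5 = -6.6667/5 = -1.3333
  s[A,C] = ((-1.1667)·(1.3333) + (0.8333)·(-2.6667) + (-0.1667)·(1.3333) + (0.8333)·(-0.6667) + (-0.1667)·(-1.6667) + (-0.1667)·(2.3333)) / 5 = -4.6667/5 = -0.9333
  s[B,B] = ((3.3333)·(3.3333) + (-3.6667)·(-3.6667) + (0.3333)·(0.3333) + (0.3333)·(0.3333) + (-3.6667)·(-3.6667) + (3.3333)·(3.3333)) / 5 = 49.3333/5 = 9.8667
  s[B,C] = ((3.3333)·(1.3333) + (-3.6667)·(-2.6667) + (0.3333)·(1.3333) + (0.3333)·(-0.6667) + (-3.6667)·(-1.6667) + (3.3333)·(2.3333)) / 5 = 28.3333/5 = 5.6667
  s[C,C] = ((1.3333)·(1.3333) + (-2.6667)·(-2.6667) + (1.3333)·(1.3333) + (-0.6667)·(-0.6667) + (-1.6667)·(-1.6667) + (2.3333)·(2.3333)) / 5 = 19.3333/5 = 3.8667
  Sample standard deviations s_i = √(s[i,i]):
  s(A) = √(0.5667) = 0.7528
  s(B) = √(9.8667) = 3.1411
  s(C) = √(3.8667) = 1.9664

Step 3 — r_{ij} = s_{ij} / (s_i · s_j):
  r[A,A] = 1 (diagonal).
  r[A,B] = -1.3333 / (0.7528 · 3.1411) = -1.3333 / 2.3646 = -0.5639
  r[A,C] = -0.9333 / (0.7528 · 1.9664) = -0.9333 / 1.4802 = -0.6305
  r[B,B] = 1 (diagonal).
  r[B,C] = 5.6667 / (3.1411 · 1.9664) = 5.6667 / 6.1767 = 0.9174
  r[C,C] = 1 (diagonal).

R is symmetric with unit diagonal. Assembling:

R = [[1, -0.5639, -0.6305],
 [-0.5639, 1, 0.9174],
 [-0.6305, 0.9174, 1]]


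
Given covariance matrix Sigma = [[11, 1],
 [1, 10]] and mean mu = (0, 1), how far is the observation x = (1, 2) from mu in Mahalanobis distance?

Step 1 — centre the observation: (x - mu) = (1, 1).

Step 2 — invert Sigma. det(Sigma) = 11·10 - (1)² = 109.
  Sigma^{-1} = (1/det) · [[d, -b], [-b, a]] = [[0.0917, -0.0092],
 [-0.0092, 0.1009]].

Step 3 — form the quadratic (x - mu)^T · Sigma^{-1} · (x - mu):
  Sigma^{-1} · (x - mu) = (0.0826, 0.0917).
  (x - mu)^T · [Sigma^{-1} · (x - mu)] = (1)·(0.0826) + (1)·(0.0917) = 0.1743.

Step 4 — take square root: d = √(0.1743) ≈ 0.4175.

d(x, mu) = √(0.1743) ≈ 0.4175


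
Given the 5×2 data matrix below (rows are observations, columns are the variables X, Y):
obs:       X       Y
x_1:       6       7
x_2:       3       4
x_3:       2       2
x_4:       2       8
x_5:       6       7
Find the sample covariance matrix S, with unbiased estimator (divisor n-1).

Step 1 — column means:
  mean(X) = (6 + 3 + 2 + 2 + 6) / 5 = 19/5 = 3.8
  mean(Y) = (7 + 4 + 2 + 8 + 7) / 5 = 28/5 = 5.6

Step 2 — sample covariance S[i,j] = (1/(n-1)) · Σ_k (x_{k,i} - mean_i) · (x_{k,j} - mean_j), with n-1 = 4.
  S[X,X] = ((2.2)·(2.2) + (-0.8)·(-0.8) + (-1.8)·(-1.8) + (-1.8)·(-1.8) + (2.2)·(2.2)) / 4 = 16.8/4 = 4.2
  S[X,Y] = ((2.2)·(1.4) + (-0.8)·(-1.6) + (-1.8)·(-3.6) + (-1.8)·(2.4) + (2.2)·(1.4)) / 4 = 9.6/4 = 2.4
  S[Y,Y] = ((1.4)·(1.4) + (-1.6)·(-1.6) + (-3.6)·(-3.6) + (2.4)·(2.4) + (1.4)·(1.4)) / 4 = 25.2/4 = 6.3

S is symmetric (S[j,i] = S[i,j]). Assembling:

S = [[4.2, 2.4],
 [2.4, 6.3]]


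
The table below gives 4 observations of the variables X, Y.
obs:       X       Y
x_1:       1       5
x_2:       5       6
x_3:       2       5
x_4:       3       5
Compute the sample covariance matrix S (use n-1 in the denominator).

Step 1 — column means:
  mean(X) = (1 + 5 + 2 + 3) / 4 = 11/4 = 2.75
  mean(Y) = (5 + 6 + 5 + 5) / 4 = 21/4 = 5.25

Step 2 — sample covariance S[i,j] = (1/(n-1)) · Σ_k (x_{k,i} - mean_i) · (x_{k,j} - mean_j), with n-1 = 3.
  S[X,X] = ((-1.75)·(-1.75) + (2.25)·(2.25) + (-0.75)·(-0.75) + (0.25)·(0.25)) / 3 = 8.75/3 = 2.9167
  S[X,Y] = ((-1.75)·(-0.25) + (2.25)·(0.75) + (-0.75)·(-0.25) + (0.25)·(-0.25)) / 3 = 2.25/3 = 0.75
  S[Y,Y] = ((-0.25)·(-0.25) + (0.75)·(0.75) + (-0.25)·(-0.25) + (-0.25)·(-0.25)) / 3 = 0.75/3 = 0.25

S is symmetric (S[j,i] = S[i,j]). Assembling:

S = [[2.9167, 0.75],
 [0.75, 0.25]]


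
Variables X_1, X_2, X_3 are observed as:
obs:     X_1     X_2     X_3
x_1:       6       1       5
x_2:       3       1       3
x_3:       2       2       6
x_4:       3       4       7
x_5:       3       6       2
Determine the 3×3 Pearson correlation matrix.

Step 1 — column means:
  mean(X_1) = (6 + 3 + 2 + 3 + 3) / 5 = 17/5 = 3.4
  mean(X_2) = (1 + 1 + 2 + 4 + 6) / 5 = 14/5 = 2.8
  mean(X_3) = (5 + 3 + 6 + 7 + 2) / 5 = 23/5 = 4.6

Step 2 — sample variances and covariances s[i,j] = (1/(n-1)) · Σ_k (x_{k,i} - mean_i) · (x_{k,j} - mean_j), with n-1 = 4:
  s[X_1,X_1] = ((2.6)·(2.6) + (-0.4)·(-0.4) + (-1.4)·(-1.4) + (-0.4)·(-0.4) + (-0.4)·(-0.4)) / 4 = 9.2/4 = 2.3
  s[X_1,X_2] = ((2.6)·(-1.8) + (-0.4)·(-1.8) + (-1.4)·(-0.8) + (-0.4)·(1.2) + (-0.4)·(3.2)) / 4 = -4.6/4 = -1.15
  s[X_1,X_3] = ((2.6)·(0.4) + (-0.4)·(-1.6) + (-1.4)·(1.4) + (-0.4)·(2.4) + (-0.4)·(-2.6)) / 4 = -0.2/4 = -0.05
  s[X_2,X_2] = ((-1.8)·(-1.8) + (-1.8)·(-1.8) + (-0.8)·(-0.8) + (1.2)·(1.2) + (3.2)·(3.2)) / 4 = 18.8/4 = 4.7
  s[X_2,X_3] = ((-1.8)·(0.4) + (-1.8)·(-1.6) + (-0.8)·(1.4) + (1.2)·(2.4) + (3.2)·(-2.6)) / 4 = -4.4/4 = -1.1
  s[X_3,X_3] = ((0.4)·(0.4) + (-1.6)·(-1.6) + (1.4)·(1.4) + (2.4)·(2.4) + (-2.6)·(-2.6)) / 4 = 17.2/4 = 4.3
  Sample standard deviations s_i = √(s[i,i]):
  s(X_1) = √(2.3) = 1.5166
  s(X_2) = √(4.7) = 2.1679
  s(X_3) = √(4.3) = 2.0736

Step 3 — r_{ij} = s_{ij} / (s_i · s_j):
  r[X_1,X_1] = 1 (diagonal).
  r[X_1,X_2] = -1.15 / (1.5166 · 2.1679) = -1.15 / 3.2879 = -0.3498
  r[X_1,X_3] = -0.05 / (1.5166 · 2.0736) = -0.05 / 3.1448 = -0.0159
  r[X_2,X_2] = 1 (diagonal).
  r[X_2,X_3] = -1.1 / (2.1679 · 2.0736) = -1.1 / 4.4956 = -0.2447
  r[X_3,X_3] = 1 (diagonal).

R is symmetric with unit diagonal. Assembling:

R = [[1, -0.3498, -0.0159],
 [-0.3498, 1, -0.2447],
 [-0.0159, -0.2447, 1]]


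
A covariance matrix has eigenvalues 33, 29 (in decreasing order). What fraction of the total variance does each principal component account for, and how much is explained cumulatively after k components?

Step 1 — total variance = trace(Sigma) = Σ λ_i = 33 + 29 = 62.

Step 2 — fraction explained by component i = λ_i / Σ λ:
  PC1: 33/62 = 0.5323
  PC2: 29/62 = 0.4677

Step 3 — cumulative fraction after k components = (λ_1 + ... + λ_k) / Σ λ:
  k = 1: 33/62 = 0.5323
  k = 2: (33 + 29)/62 = 62/62 = 1

Summary (fraction, with percent):

explained: PC1 0.5323 (53.23%), PC2 0.4677 (46.77%);  cumulative: 0.5323, 1


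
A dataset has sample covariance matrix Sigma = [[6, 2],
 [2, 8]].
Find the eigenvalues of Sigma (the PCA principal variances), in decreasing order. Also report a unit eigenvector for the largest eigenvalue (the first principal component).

Step 1 — characteristic polynomial of 2×2 Sigma:
  det(Sigma - λI) = λ² - trace · λ + det = 0.
  trace = 6 + 8 = 14, det = 6·8 - (2)² = 44.
Step 2 — discriminant:
  Δ = trace² - 4·det = 196 - 176 = 20.
Step 3 — eigenvalues:
  λ = (trace ± √Δ)/2 = (14 ± 4.4721)/2,
  λ_1 = 9.2361,  λ_2 = 4.7639.

Step 4 — unit eigenvector for λ_1: solve (Sigma - λ_1 I)v = 0. First row:
  (6 - 9.2361)·v_x + (2)·v_y = 0, i.e. (-3.2361)·v_x + (2)·v_y = 0,
  so v ∝ (b, λ_1 - a) = (2, 3.2361) = u.
  ||u|| = √((2)² + (3.2361)²) = √(14.4721) ≈ 3.8042,
  v_1 = u/||u|| ≈ (0.5257, 0.8507) (||v_1|| = 1).

λ_1 = 9.2361,  λ_2 = 4.7639;  v_1 ≈ (0.5257, 0.8507)


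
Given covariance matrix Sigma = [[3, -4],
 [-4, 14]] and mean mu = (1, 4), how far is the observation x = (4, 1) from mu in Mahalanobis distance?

Step 1 — centre the observation: (x - mu) = (3, -3).

Step 2 — invert Sigma. det(Sigma) = 3·14 - (-4)² = 26.
  Sigma^{-1} = (1/det) · [[d, -b], [-b, a]] = [[0.5385, 0.1538],
 [0.1538, 0.1154]].

Step 3 — form the quadratic (x - mu)^T · Sigma^{-1} · (x - mu):
  Sigma^{-1} · (x - mu) = (1.1538, 0.1154).
  (x - mu)^T · [Sigma^{-1} · (x - mu)] = (3)·(1.1538) + (-3)·(0.1154) = 3.1154.

Step 4 — take square root: d = √(3.1154) ≈ 1.765.

d(x, mu) = √(3.1154) ≈ 1.765


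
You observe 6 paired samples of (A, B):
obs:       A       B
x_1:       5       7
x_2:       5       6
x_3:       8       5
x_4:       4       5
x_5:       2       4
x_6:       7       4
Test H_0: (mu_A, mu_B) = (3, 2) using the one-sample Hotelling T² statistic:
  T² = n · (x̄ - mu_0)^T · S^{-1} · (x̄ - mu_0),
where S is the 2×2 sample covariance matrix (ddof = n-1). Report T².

Step 1 — sample mean vector:
  mean(A) = (5 + 5 + 8 + 4 + 2 + 7) / 6 = 31/6 = 5.1667
  mean(B) = (7 + 6 + 5 + 5 + 4 + 4) / 6 = 31/6 = 5.1667
  x̄ = (5.1667, 5.1667),  deviation x̄ - mu_0 = (5.1667, 5.1667) - (3, 2) = (2.1667, 3.1667).

Step 2 — sample covariance matrix, S[i,j] = (1/(n-1)) · Σ_k (x_{k,i} - mean_i) · (x_{k,j} - mean_j), divisor n-1 = 5:
  S[A,A] = ((-0.1667)·(-0.1667) + (-0.1667)·(-0.1667) + (2.8333)·(2.8333) + (-1.1667)·(-1.1667) + (-3.1667)·(-3.1667) + (1.8333)·(1.8333)) / 5 = 22.8333/5 = 4.5667
  S[A,B] = ((-0.1667)·(1.8333) + (-0.1667)·(0.8333) + (2.8333)·(-0.1667) + (-1.1667)·(-0.1667) + (-3.1667)·(-1.1667) + (1.8333)·(-1.1667)) / 5 = 0.8333/5 = 0.1667
  S[B,B] = ((1.8333)·(1.8333) + (0.8333)·(0.8333) + (-0.1667)·(-0.1667) + (-0.1667)·(-0.1667) + (-1.1667)·(-1.1667) + (-1.1667)·(-1.1667)) / 5 = 6.8333/5 = 1.3667
  S = [[4.5667, 0.1667],
 [0.1667, 1.3667]].

Step 3 — invert S. det(S) = 4.5667·1.3667 - (0.1667)² = 6.2133.
  S^{-1} = (1/det) · [[d, -b], [-b, a]] = [[0.22, -0.0268],
 [-0.0268, 0.735]].

Step 4 — quadratic form (x̄ - mu_0)^T · S^{-1} · (x̄ - mu_0):
  S^{-1} · (x̄ - mu_0) = (0.3916, 2.2693),
  (x̄ - mu_0)^T · [...] = (2.1667)·(0.3916) + (3.1667)·(2.2693) = 8.0347.

Step 5 — scale by n: T² = 6 · 8.0347 = 48.2082.

T² ≈ 48.2082


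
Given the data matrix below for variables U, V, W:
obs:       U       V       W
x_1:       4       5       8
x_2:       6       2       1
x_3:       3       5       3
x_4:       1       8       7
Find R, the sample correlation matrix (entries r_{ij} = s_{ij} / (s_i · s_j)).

Step 1 — column means:
  mean(U) = (4 + 6 + 3 + 1) / 4 = 14/4 = 3.5
  mean(V) = (5 + 2 + 5 + 8) / 4 = 20/4 = 5
  mean(W) = (8 + 1 + 3 + 7) / 4 = 19/4 = 4.75

Step 2 — sample variances and covariances s[i,j] = (1/(n-1)) · Σ_k (x_{k,i} - mean_i) · (x_{k,j} - mean_j), with n-1 = 3:
  s[U,U] = ((0.5)·(0.5) + (2.5)·(2.5) + (-0.5)·(-0.5) + (-2.5)·(-2.5)) / 3 = 13/3 = 4.3333
  s[U,V] = ((0.5)·(0) + (2.5)·(-3) + (-0.5)·(0) + (-2.5)·(3)) / 3 = -15/3 = -5
  s[U,W] = ((0.5)·(3.25) + (2.5)·(-3.75) + (-0.5)·(-1.75) + (-2.5)·(2.25)) / 3 = -12.5/3 = -4.1667
  s[V,V] = ((0)·(0) + (-3)·(-3) + (0)·(0) + (3)·(3)) / 3 = 18/3 = 6
  s[V,W] = ((0)·(3.25) + (-3)·(-3.75) + (0)·(-1.75) + (3)·(2.25)) / 3 = 18/3 = 6
  s[W,W] = ((3.25)·(3.25) + (-3.75)·(-3.75) + (-1.75)·(-1.75) + (2.25)·(2.25)) / 3 = 32.75/3 = 10.9167
  Sample standard deviations s_i = √(s[i,i]):
  s(U) = √(4.3333) = 2.0817
  s(V) = √(6) = 2.4495
  s(W) = √(10.9167) = 3.304

Step 3 — r_{ij} = s_{ij} / (s_i · s_j):
  r[U,U] = 1 (diagonal).
  r[U,V] = -5 / (2.0817 · 2.4495) = -5 / 5.099 = -0.9806
  r[U,W] = -4.1667 / (2.0817 · 3.304) = -4.1667 / 6.8779 = -0.6058
  r[V,V] = 1 (diagonal).
  r[V,W] = 6 / (2.4495 · 3.304) = 6 / 8.0932 = 0.7414
  r[W,W] = 1 (diagonal).

R is symmetric with unit diagonal. Assembling:

R = [[1, -0.9806, -0.6058],
 [-0.9806, 1, 0.7414],
 [-0.6058, 0.7414, 1]]


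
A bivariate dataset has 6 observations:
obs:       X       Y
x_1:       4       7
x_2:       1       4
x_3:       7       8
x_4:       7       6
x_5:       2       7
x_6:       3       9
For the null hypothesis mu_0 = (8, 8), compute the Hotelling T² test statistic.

Step 1 — sample mean vector:
  mean(X) = (4 + 1 + 7 + 7 + 2 + 3) / 6 = 24/6 = 4
  mean(Y) = (7 + 4 + 8 + 6 + 7 + 9) / 6 = 41/6 = 6.8333
  x̄ = (4, 6.8333),  deviation x̄ - mu_0 = (4, 6.8333) - (8, 8) = (-4, -1.1667).

Step 2 — sample covariance matrix, S[i,j] = (1/(n-1)) · Σ_k (x_{k,i} - mean_i) · (x_{k,j} - mean_j), divisor n-1 = 5:
  S[X,X] = ((0)·(0) + (-3)·(-3) + (3)·(3) + (3)·(3) + (-2)·(-2) + (-1)·(-1)) / 5 = 32/5 = 6.4
  S[X,Y] = ((0)·(0.1667) + (-3)·(-2.8333) + (3)·(1.1667) + (3)·(-0.8333) + (-2)·(0.1667) + (-1)·(2.1667)) / 5 = 7/5 = 1.4
  S[Y,Y] = ((0.1667)·(0.1667) + (-2.8333)·(-2.8333) + (1.1667)·(1.1667) + (-0.8333)·(-0.8333) + (0.1667)·(0.1667) + (2.1667)·(2.1667)) / 5 = 14.8333/5 = 2.9667
  S = [[6.4, 1.4],
 [1.4, 2.9667]].

Step 3 — invert S. det(S) = 6.4·2.9667 - (1.4)² = 17.0267.
  S^{-1} = (1/det) · [[d, -b], [-b, a]] = [[0.1742, -0.0822],
 [-0.0822, 0.3759]].

Step 4 — quadratic form (x̄ - mu_0)^T · S^{-1} · (x̄ - mu_0):
  S^{-1} · (x̄ - mu_0) = (-0.601, -0.1096),
  (x̄ - mu_0)^T · [...] = (-4)·(-0.601) + (-1.1667)·(-0.1096) = 2.532.

Step 5 — scale by n: T² = 6 · 2.532 = 15.1919.

T² ≈ 15.1919


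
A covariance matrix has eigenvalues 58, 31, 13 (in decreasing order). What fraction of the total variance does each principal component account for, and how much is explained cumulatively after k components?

Step 1 — total variance = trace(Sigma) = Σ λ_i = 58 + 31 + 13 = 102.

Step 2 — fraction explained by component i = λ_i / Σ λ:
  PC1: 58/102 = 0.5686
  PC2: 31/102 = 0.3039
  PC3: 13/102 = 0.1275

Step 3 — cumulative fraction after k components = (λ_1 + ... + λ_k) / Σ λ:
  k = 1: 58/102 = 0.5686
  k = 2: (58 + 31)/102 = 89/102 = 0.8725
  k = 3: (58 + 31 + 13)/102 = 102/102 = 1

Summary (fraction, with percent):

explained: PC1 0.5686 (56.86%), PC2 0.3039 (30.39%), PC3 0.1275 (12.75%);  cumulative: 0.5686, 0.8725, 1


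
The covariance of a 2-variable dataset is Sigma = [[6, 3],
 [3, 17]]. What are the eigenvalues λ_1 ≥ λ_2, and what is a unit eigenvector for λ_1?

Step 1 — characteristic polynomial of 2×2 Sigma:
  det(Sigma - λI) = λ² - trace · λ + det = 0.
  trace = 6 + 17 = 23, det = 6·17 - (3)² = 93.
Step 2 — discriminant:
  Δ = trace² - 4·det = 529 - 372 = 157.
Step 3 — eigenvalues:
  λ = (trace ± √Δ)/2 = (23 ± 12.53)/2,
  λ_1 = 17.765,  λ_2 = 5.235.

Step 4 — unit eigenvector for λ_1: solve (Sigma - λ_1 I)v = 0. First row:
  (6 - 17.765)·v_x + (3)·v_y = 0, i.e. (-11.765)·v_x + (3)·v_y = 0,
  so v ∝ (b, λ_1 - a) = (3, 11.765) = u.
  ||u|| = √((3)² + (11.765)²) = √(147.4148) ≈ 12.1414,
  v_1 = u/||u|| ≈ (0.2471, 0.969) (||v_1|| = 1).

λ_1 = 17.765,  λ_2 = 5.235;  v_1 ≈ (0.2471, 0.969)


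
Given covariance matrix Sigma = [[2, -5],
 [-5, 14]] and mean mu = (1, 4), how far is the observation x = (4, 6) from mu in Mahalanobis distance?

Step 1 — centre the observation: (x - mu) = (3, 2).

Step 2 — invert Sigma. det(Sigma) = 2·14 - (-5)² = 3.
  Sigma^{-1} = (1/det) · [[d, -b], [-b, a]] = [[4.6667, 1.6667],
 [1.6667, 0.6667]].

Step 3 — form the quadratic (x - mu)^T · Sigma^{-1} · (x - mu):
  Sigma^{-1} · (x - mu) = (17.3333, 6.3333).
  (x - mu)^T · [Sigma^{-1} · (x - mu)] = (3)·(17.3333) + (2)·(6.3333) = 64.6667.

Step 4 — take square root: d = √(64.6667) ≈ 8.0416.

d(x, mu) = √(64.6667) ≈ 8.0416


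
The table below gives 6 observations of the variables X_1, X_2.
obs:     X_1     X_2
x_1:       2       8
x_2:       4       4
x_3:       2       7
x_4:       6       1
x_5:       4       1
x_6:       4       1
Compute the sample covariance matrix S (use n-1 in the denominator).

Step 1 — column means:
  mean(X_1) = (2 + 4 + 2 + 6 + 4 + 4) / 6 = 22/6 = 3.6667
  mean(X_2) = (8 + 4 + 7 + 1 + 1 + 1) / 6 = 22/6 = 3.6667

Step 2 — sample covariance S[i,j] = (1/(n-1)) · Σ_k (x_{k,i} - mean_i) · (x_{k,j} - mean_j), with n-1 = 5.
  S[X_1,X_1] = ((-1.6667)·(-1.6667) + (0.3333)·(0.3333) + (-1.6667)·(-1.6667) + (2.3333)·(2.3333) + (0.3333)·(0.3333) + (0.3333)·(0.3333)) / 5 = 11.3333/5 = 2.2667
  S[X_1,X_2] = ((-1.6667)·(4.3333) + (0.3333)·(0.3333) + (-1.6667)·(3.3333) + (2.3333)·(-2.6667) + (0.3333)·(-2.6667) + (0.3333)·(-2.6667)) / 5 = -20.6667/5 = -4.1333
  S[X_2,X_2] = ((4.3333)·(4.3333) + (0.3333)·(0.3333) + (3.3333)·(3.3333) + (-2.6667)·(-2.6667) + (-2.6667)·(-2.6667) + (-2.6667)·(-2.6667)) / 5 = 51.3333/5 = 10.2667

S is symmetric (S[j,i] = S[i,j]). Assembling:

S = [[2.2667, -4.1333],
 [-4.1333, 10.2667]]


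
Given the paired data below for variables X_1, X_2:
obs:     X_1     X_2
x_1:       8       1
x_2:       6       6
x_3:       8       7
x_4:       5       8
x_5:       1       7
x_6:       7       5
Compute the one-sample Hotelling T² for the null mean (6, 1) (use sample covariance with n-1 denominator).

Step 1 — sample mean vector:
  mean(X_1) = (8 + 6 + 8 + 5 + 1 + 7) / 6 = 35/6 = 5.8333
  mean(X_2) = (1 + 6 + 7 + 8 + 7 + 5) / 6 = 34/6 = 5.6667
  x̄ = (5.8333, 5.6667),  deviation x̄ - mu_0 = (5.8333, 5.6667) - (6, 1) = (-0.1667, 4.6667).

Step 2 — sample covariance matrix, S[i,j] = (1/(n-1)) · Σ_k (x_{k,i} - mean_i) · (x_{k,j} - mean_j), divisor n-1 = 5:
  S[X_1,X_1] = ((2.1667)·(2.1667) + (0.1667)·(0.1667) + (2.1667)·(2.1667) + (-0.8333)·(-0.8333) + (-4.8333)·(-4.8333) + (1.1667)·(1.1667)) / 5 = 34.8333/5 = 6.9667
  S[X_1,X_2] = ((2.1667)·(-4.6667) + (0.1667)·(0.3333) + (2.1667)·(1.3333) + (-0.8333)·(2.3333) + (-4.8333)·(1.3333) + (1.1667)·(-0.6667)) / 5 = -16.3333/5 = -3.2667
  S[X_2,X_2] = ((-4.6667)·(-4.6667) + (0.3333)·(0.3333) + (1.3333)·(1.3333) + (2.3333)·(2.3333) + (1.3333)·(1.3333) + (-0.6667)·(-0.6667)) / 5 = 31.3333/5 = 6.2667
  S = [[6.9667, -3.2667],
 [-3.2667, 6.2667]].

Step 3 — invert S. det(S) = 6.9667·6.2667 - (-3.2667)² = 32.9867.
  S^{-1} = (1/det) · [[d, -b], [-b, a]] = [[0.19, 0.099],
 [0.099, 0.2112]].

Step 4 — quadratic form (x̄ - mu_0)^T · S^{-1} · (x̄ - mu_0):
  S^{-1} · (x̄ - mu_0) = (0.4305, 0.9691),
  (x̄ - mu_0)^T · [...] = (-0.1667)·(0.4305) + (4.6667)·(0.9691) = 4.4506.

Step 5 — scale by n: T² = 6 · 4.4506 = 26.7037.

T² ≈ 26.7037
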